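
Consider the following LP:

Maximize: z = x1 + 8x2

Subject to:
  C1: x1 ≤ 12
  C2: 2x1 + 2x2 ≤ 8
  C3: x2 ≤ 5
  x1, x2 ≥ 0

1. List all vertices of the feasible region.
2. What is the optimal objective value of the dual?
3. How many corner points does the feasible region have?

1. (0, 0), (4, 0), (0, 4)
2. 32 (by strong duality, equal to the primal optimum)
3. 3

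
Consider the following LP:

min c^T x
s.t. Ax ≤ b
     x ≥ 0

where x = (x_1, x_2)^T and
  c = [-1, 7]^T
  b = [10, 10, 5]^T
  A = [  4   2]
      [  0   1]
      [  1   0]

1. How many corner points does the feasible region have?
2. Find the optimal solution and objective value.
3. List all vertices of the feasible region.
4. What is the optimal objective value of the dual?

1. 3
2. x_1 = 2.5, x_2 = 0, z = -2.5
3. (0, 0), (2.5, 0), (0, 5)
4. -2.5 (by strong duality, equal to the primal optimum)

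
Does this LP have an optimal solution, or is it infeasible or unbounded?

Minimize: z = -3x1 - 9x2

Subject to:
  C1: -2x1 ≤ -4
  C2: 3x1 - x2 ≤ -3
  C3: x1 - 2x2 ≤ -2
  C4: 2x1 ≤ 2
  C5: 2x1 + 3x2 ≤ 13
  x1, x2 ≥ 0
C4 requires 2x1 ≤ 2, while C1 (-2x1 ≤ -4) is equivalent to 2x1 ≥ 4. Together they would need 4 ≤ 2x1 ≤ 2, which is impossible since 4 > 2. No point satisfies all constraints.

Infeasible — the constraint set is empty.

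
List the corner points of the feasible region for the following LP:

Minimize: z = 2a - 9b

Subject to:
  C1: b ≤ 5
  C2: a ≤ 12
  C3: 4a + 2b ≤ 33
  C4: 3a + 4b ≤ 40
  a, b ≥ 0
Each vertex is the intersection of two constraint boundaries that also satisfies all remaining constraints:
  a = 0 and b = 0 → (0, 0)
  4a + 2b = 33 and b = 0 → (8.25, 0)
  b = 5 and 4a + 2b = 33 → (5.75, 5)
  b = 5 and a = 0 → (0, 5)

Vertices: (0, 0), (8.25, 0), (5.75, 5), (0, 5)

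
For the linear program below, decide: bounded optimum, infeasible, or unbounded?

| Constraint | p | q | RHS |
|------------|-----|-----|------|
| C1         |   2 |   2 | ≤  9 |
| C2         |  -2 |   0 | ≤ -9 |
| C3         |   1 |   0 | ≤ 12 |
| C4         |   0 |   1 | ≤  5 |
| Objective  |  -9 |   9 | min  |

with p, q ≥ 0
The point (4.5, 0) satisfies every constraint, so the LP is feasible; the constraints give p ≤ 12 and q ≤ 5, which with p, q ≥ 0 keep the feasible region inside a bounded box. A feasible, bounded LP attains a finite optimum at a vertex.

Evaluating z = -9p + 9q at each vertex:
  (4.5, 0): z = -40.5

Bounded optimum: z* = -40.5 at (4.5, 0).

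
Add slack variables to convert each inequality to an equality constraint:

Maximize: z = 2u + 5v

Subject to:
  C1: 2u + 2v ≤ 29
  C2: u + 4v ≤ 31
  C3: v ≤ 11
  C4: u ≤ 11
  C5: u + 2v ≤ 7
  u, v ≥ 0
max z = 2u + 5v

s.t.
  2u + 2v + s1 = 29
  u + 4v + s2 = 31
  v + s3 = 11
  u + s4 = 11
  u + 2v + s5 = 7
  u, v, s1, s2, s3, s4, s5 ≥ 0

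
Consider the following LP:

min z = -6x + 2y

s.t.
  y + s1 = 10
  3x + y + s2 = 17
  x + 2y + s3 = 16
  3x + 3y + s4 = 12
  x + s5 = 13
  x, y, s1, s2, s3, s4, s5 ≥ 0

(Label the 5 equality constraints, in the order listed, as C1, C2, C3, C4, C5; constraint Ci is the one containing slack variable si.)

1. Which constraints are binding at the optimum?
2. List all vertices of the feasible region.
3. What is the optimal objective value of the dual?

1. C4, y ≥ 0
2. (0, 0), (4, 0), (0, 4)
3. -24 (by strong duality, equal to the primal optimum)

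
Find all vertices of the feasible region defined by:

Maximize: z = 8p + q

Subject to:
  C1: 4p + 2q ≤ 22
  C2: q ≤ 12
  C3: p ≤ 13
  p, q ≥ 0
Each vertex is the intersection of two constraint boundaries that also satisfies all remaining constraints:
  p = 0 and q = 0 → (0, 0)
  4p + 2q = 22 and q = 0 → (5.5, 0)
  4p + 2q = 22 and p = 0 → (0, 11)

Vertices: (0, 0), (5.5, 0), (0, 11)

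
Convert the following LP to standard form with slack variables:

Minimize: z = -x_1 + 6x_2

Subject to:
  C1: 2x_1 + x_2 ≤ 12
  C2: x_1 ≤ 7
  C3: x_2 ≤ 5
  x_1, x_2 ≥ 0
min z = -x_1 + 6x_2

s.t.
  2x_1 + x_2 + s1 = 12
  x_1 + s2 = 7
  x_2 + s3 = 5
  x_1, x_2, s1, s2, s3 ≥ 0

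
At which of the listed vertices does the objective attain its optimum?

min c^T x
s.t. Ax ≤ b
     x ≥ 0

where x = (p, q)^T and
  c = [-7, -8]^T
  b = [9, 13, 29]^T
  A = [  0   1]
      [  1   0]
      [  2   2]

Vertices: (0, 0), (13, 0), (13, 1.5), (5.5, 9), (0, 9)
(5.5, 9) with z = -110.5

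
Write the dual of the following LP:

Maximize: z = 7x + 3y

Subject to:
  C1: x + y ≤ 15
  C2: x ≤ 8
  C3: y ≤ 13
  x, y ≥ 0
Minimize: z = 15y1 + 8y2 + 13y3

Subject to:
  C1: -y1 - y2 ≤ -7
  C2: -y1 - y3 ≤ -3
  y1, y2, y3 ≥ 0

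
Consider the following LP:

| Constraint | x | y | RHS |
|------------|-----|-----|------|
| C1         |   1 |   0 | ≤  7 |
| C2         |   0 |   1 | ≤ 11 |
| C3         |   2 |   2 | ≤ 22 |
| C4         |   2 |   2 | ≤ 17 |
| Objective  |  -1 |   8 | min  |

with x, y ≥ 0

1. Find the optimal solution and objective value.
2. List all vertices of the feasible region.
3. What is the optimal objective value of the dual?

1. x = 7, y = 0, z = -7
2. (0, 0), (7, 0), (7, 1.5), (0, 8.5)
3. -7 (by strong duality, equal to the primal optimum)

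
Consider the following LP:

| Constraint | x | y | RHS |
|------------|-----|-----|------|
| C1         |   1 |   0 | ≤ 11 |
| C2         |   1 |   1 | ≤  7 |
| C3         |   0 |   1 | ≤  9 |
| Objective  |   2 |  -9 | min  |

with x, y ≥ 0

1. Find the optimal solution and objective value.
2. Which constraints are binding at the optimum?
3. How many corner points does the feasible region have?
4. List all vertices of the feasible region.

1. x = 0, y = 7, z = -63
2. C2, x ≥ 0
3. 3
4. (0, 0), (7, 0), (0, 7)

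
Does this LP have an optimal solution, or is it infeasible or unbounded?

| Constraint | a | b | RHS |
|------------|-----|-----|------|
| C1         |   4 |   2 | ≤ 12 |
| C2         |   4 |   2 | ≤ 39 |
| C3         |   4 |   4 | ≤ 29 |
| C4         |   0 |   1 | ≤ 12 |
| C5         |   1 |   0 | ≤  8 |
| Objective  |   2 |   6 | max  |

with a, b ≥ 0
The point (0, 6) satisfies every constraint, so the LP is feasible; the constraints give a ≤ 8 and b ≤ 12, which with a, b ≥ 0 keep the feasible region inside a bounded box. A feasible, bounded LP attains a finite optimum at a vertex.

Feasible with finite optimum z* = 36 at (0, 6).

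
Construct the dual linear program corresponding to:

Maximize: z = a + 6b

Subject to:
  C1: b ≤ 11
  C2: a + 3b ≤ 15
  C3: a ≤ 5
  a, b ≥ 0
Minimize: z = 11y1 + 15y2 + 5y3

Subject to:
  C1: -y2 - y3 ≤ -1
  C2: -y1 - 3y2 ≤ -6
  y1, y2, y3 ≥ 0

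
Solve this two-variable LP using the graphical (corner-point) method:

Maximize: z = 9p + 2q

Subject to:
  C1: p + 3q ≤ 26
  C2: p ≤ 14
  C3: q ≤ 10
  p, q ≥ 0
Each vertex is the intersection of two constraint boundaries that also satisfies all remaining constraints:
  p = 0 and q = 0 → (0, 0)
  p = 14 and q = 0 → (14, 0)
  p + 3q = 26 and p = 14 → (14, 4)
  p + 3q = 26 and p = 0 → (0, 8.667)

Evaluating z = 9p + 2q at each vertex:
  (0, 0): z = 0
  (14, 0): z = 126
  (14, 4): z = 134
  (0, 8.667): z = 17.33

The maximum is at (14, 4) with z = 134.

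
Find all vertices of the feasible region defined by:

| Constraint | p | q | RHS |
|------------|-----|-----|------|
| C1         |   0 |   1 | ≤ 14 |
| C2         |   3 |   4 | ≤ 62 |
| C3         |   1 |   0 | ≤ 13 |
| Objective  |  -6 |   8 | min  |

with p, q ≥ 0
Each vertex is the intersection of two constraint boundaries that also satisfies all remaining constraints:
  p = 0 and q = 0 → (0, 0)
  p = 13 and q = 0 → (13, 0)
  3p + 4q = 62 and p = 13 → (13, 5.75)
  q = 14 and 3p + 4q = 62 → (2, 14)
  q = 14 and p = 0 → (0, 14)

Vertices: (0, 0), (13, 0), (13, 5.75), (2, 14), (0, 14)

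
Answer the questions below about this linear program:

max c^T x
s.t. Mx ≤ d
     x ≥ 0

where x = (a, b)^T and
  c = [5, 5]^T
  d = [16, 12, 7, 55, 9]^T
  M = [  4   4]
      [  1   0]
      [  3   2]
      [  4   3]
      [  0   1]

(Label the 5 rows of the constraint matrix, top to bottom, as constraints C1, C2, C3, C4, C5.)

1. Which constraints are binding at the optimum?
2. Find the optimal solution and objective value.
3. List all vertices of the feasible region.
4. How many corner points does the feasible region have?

1. C3, a ≥ 0
2. a = 0, b = 3.5, z = 17.5
3. (0, 0), (2.333, 0), (0, 3.5)
4. 3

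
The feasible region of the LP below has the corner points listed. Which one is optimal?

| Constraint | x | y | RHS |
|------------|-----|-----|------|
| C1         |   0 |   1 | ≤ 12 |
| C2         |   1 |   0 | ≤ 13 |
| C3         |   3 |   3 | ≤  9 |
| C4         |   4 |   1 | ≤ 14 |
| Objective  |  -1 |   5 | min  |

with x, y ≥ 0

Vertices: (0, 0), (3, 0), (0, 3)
(3, 0) with z = -3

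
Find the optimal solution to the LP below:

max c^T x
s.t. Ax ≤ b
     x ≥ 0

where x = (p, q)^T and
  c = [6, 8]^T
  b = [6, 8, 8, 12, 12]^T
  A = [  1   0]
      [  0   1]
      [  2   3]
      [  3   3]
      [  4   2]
Each vertex is the intersection of two constraint boundaries that also satisfies all remaining constraints:
  p = 0 and q = 0 → (0, 0)
  4p + 2q = 12 and q = 0 → (3, 0)
  2p + 3q = 8 and 4p + 2q = 12 → (2.5, 1)
  2p + 3q = 8 and p = 0 → (0, 2.667)

Evaluating z = 6p + 8q at each vertex:
  (0, 0): z = 0
  (3, 0): z = 18
  (2.5, 1): z = 23
  (0, 2.667): z = 21.33

The maximum is at (2.5, 1) with z = 23.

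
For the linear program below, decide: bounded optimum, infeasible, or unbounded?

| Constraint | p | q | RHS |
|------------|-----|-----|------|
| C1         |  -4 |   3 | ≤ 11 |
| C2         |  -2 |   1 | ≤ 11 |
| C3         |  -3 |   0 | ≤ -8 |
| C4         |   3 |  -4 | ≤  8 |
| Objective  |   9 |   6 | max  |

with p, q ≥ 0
Feasible point: (3, 1) satisfies every constraint, so the LP is feasible.
Direction d = (1, 1): for each constraint row a, a·d ≤ 0 —
  (-4)(1) + (3)(1) = -1 ≤ 0
  (-2)(1) + (1)(1) = -1 ≤ 0
  (-3)(1) + (0)(1) = -3 ≤ 0
  (3)(1) + (-4)(1) = -1 ≤ 0
and d ≥ 0, so (3, 1) + t·d stays feasible for every t ≥ 0. Along this ray z = 9p + 6q changes by 15 per unit t, so z → +∞.

Unbounded — the objective can increase without bound over the feasible region.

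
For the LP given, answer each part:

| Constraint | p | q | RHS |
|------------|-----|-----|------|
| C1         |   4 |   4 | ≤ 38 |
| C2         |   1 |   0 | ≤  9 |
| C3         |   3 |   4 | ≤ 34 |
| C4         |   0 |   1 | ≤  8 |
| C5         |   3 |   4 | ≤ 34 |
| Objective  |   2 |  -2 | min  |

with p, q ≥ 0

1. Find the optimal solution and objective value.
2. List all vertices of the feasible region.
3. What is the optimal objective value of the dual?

1. p = 0, q = 8, z = -16
2. (0, 0), (9, 0), (9, 0.5), (4, 5.5), (0.6667, 8), (0, 8)
3. -16 (by strong duality, equal to the primal optimum)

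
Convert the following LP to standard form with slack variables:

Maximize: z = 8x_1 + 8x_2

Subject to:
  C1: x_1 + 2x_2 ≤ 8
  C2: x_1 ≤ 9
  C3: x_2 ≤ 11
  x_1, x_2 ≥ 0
max z = 8x_1 + 8x_2

s.t.
  x_1 + 2x_2 + s1 = 8
  x_1 + s2 = 9
  x_2 + s3 = 11
  x_1, x_2, s1, s2, s3 ≥ 0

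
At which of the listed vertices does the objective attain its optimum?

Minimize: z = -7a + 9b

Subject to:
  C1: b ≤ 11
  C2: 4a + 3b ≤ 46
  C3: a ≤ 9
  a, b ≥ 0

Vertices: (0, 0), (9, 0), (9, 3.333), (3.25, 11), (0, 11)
(9, 0) with z = -63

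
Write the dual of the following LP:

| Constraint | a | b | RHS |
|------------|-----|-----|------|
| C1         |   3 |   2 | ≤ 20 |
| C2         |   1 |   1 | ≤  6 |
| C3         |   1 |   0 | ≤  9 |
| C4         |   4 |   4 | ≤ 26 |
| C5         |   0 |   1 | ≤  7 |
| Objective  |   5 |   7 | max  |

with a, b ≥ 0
Minimize: z = 20y1 + 6y2 + 9y3 + 26y4 + 7y5

Subject to:
  C1: -3y1 - y2 - y3 - 4y4 ≤ -5
  C2: -2y1 - y2 - 4y4 - y5 ≤ -7
  y1, y2, y3, y4, y5 ≥ 0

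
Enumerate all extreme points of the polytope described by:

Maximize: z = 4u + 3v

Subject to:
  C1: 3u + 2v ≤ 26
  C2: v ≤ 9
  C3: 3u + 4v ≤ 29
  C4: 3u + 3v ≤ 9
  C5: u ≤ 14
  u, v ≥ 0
Each vertex is the intersection of two constraint boundaries that also satisfies all remaining constraints:
  u = 0 and v = 0 → (0, 0)
  3u + 3v = 9 and v = 0 → (3, 0)
  3u + 3v = 9 and u = 0 → (0, 3)

Vertices: (0, 0), (3, 0), (0, 3)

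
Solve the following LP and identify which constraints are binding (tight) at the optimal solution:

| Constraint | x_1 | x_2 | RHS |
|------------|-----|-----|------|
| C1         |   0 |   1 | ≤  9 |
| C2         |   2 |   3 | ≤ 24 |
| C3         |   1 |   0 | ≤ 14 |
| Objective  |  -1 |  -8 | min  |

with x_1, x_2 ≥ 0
Optimal: x_1 = 0, x_2 = 8
Slack at optimum:
  C1: slack = 1
  C2: slack = 0 (binding)
  C3: slack = 14
  x_1 ≥ 0: x_1 = 0 (binding)
  x_2 ≥ 0: x_2 = 8
Binding constraints: C2, x_1 ≥ 0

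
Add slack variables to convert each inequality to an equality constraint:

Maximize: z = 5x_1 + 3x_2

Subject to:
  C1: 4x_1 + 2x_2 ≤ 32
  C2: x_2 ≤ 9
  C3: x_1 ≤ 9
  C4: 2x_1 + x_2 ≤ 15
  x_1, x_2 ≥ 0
max z = 5x_1 + 3x_2

s.t.
  4x_1 + 2x_2 + s1 = 32
  x_2 + s2 = 9
  x_1 + s3 = 9
  2x_1 + x_2 + s4 = 15
  x_1, x_2, s1, s2, s3, s4 ≥ 0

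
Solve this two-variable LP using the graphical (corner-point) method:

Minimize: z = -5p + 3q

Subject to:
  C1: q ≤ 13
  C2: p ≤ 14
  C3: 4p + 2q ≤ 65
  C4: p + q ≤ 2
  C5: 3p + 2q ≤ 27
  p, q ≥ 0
Each vertex is the intersection of two constraint boundaries that also satisfies all remaining constraints:
  p = 0 and q = 0 → (0, 0)
  p + q = 2 and q = 0 → (2, 0)
  p + q = 2 and p = 0 → (0, 2)

Evaluating z = -5p + 3q at each vertex:
  (0, 0): z = 0
  (2, 0): z = -10
  (0, 2): z = 6

The minimum is at (2, 0) with z = -10.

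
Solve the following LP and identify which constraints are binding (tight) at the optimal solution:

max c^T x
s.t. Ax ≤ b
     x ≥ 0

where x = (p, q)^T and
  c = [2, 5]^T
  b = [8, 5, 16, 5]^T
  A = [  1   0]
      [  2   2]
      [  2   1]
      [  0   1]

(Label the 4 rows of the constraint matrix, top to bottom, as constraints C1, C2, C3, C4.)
Optimal: p = 0, q = 2.5
Binding: C2, p ≥ 0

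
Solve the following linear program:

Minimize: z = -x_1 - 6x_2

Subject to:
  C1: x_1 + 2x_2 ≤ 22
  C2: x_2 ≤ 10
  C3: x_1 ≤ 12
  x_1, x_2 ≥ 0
Each vertex is the intersection of two constraint boundaries that also satisfies all remaining constraints:
  x_1 = 0 and x_2 = 0 → (0, 0)
  x_1 = 12 and x_2 = 0 → (12, 0)
  x_1 + 2x_2 = 22 and x_1 = 12 → (12, 5)
  x_1 + 2x_2 = 22 and x_2 = 10 → (2, 10)
  x_2 = 10 and x_1 = 0 → (0, 10)

Evaluating z = -x_1 - 6x_2 at each vertex:
  (0, 0): z = 0
  (12, 0): z = -12
  (12, 5): z = -42
  (2, 10): z = -62
  (0, 10): z = -60

The minimum is at (2, 10) with z = -62.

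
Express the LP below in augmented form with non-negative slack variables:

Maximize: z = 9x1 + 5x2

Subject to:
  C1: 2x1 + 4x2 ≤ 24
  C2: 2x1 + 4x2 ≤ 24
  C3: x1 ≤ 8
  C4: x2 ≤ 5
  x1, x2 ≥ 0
max z = 9x1 + 5x2

s.t.
  2x1 + 4x2 + s1 = 24
  2x1 + 4x2 + s2 = 24
  x1 + s3 = 8
  x2 + s4 = 5
  x1, x2, s1, s2, s3, s4 ≥ 0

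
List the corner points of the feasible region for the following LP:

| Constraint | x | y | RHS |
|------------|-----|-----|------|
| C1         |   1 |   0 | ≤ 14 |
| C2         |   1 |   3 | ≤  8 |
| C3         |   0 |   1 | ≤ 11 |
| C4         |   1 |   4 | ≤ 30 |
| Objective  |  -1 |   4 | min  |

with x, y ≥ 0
Each vertex is the intersection of two constraint boundaries that also satisfies all remaining constraints:
  x = 0 and y = 0 → (0, 0)
  x + 3y = 8 and y = 0 → (8, 0)
  x + 3y = 8 and x = 0 → (0, 2.667)

Vertices: (0, 0), (8, 0), (0, 2.667)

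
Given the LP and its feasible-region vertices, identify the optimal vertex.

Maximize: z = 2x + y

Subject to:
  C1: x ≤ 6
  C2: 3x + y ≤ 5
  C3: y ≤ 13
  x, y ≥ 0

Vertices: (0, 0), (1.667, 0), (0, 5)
Evaluating z = 2x + y at each vertex:
  (0, 0): z = 0
  (1.667, 0): z = 3.333
  (0, 5): z = 5

The largest value is z = 5, attained at (0, 5).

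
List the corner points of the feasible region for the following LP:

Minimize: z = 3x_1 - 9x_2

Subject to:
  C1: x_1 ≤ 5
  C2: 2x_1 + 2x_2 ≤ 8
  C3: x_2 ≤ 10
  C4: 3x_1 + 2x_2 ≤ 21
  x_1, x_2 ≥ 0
Each vertex is the intersection of two constraint boundaries that also satisfies all remaining constraints:
  x_1 = 0 and x_2 = 0 → (0, 0)
  2x_1 + 2x_2 = 8 and x_2 = 0 → (4, 0)
  2x_1 + 2x_2 = 8 and x_1 = 0 → (0, 4)

Vertices: (0, 0), (4, 0), (0, 4)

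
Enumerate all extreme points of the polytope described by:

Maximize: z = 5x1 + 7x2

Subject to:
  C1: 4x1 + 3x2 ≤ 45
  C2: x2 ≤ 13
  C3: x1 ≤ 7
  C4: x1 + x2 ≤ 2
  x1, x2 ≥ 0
Each vertex is the intersection of two constraint boundaries that also satisfies all remaining constraints:
  x1 = 0 and x2 = 0 → (0, 0)
  x1 + x2 = 2 and x2 = 0 → (2, 0)
  x1 + x2 = 2 and x1 = 0 → (0, 2)

Vertices: (0, 0), (2, 0), (0, 2)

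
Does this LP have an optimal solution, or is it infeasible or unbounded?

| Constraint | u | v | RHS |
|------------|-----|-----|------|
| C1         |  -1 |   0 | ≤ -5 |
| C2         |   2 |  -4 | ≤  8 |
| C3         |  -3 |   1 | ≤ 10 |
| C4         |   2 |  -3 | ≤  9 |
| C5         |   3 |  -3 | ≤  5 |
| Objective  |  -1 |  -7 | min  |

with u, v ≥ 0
Feasible point: (5, 4) satisfies every constraint, so the LP is feasible.
Direction d = (1, 1): for each constraint row a, a·d ≤ 0 —
  (-1)(1) + (0)(1) = -1 ≤ 0
  (2)(1) + (-4)(1) = -2 ≤ 0
  (-3)(1) + (1)(1) = -2 ≤ 0
  (2)(1) + (-3)(1) = -1 ≤ 0
  (3)(1) + (-3)(1) = 0 ≤ 0
and d ≥ 0, so (5, 4) + t·d stays feasible for every t ≥ 0. Along this ray z = -u - 7v changes by -8 per unit t, so z → −∞.

Unbounded: there is a feasible ray along which z → −∞.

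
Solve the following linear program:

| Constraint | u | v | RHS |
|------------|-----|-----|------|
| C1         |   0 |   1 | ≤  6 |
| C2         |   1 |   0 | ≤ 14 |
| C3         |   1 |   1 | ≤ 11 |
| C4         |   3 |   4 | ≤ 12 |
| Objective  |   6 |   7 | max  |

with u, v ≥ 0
u = 4, v = 0, z = 24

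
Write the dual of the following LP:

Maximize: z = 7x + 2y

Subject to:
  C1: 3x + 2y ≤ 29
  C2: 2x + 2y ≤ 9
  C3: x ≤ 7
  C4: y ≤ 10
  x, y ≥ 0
Minimize: z = 29y1 + 9y2 + 7y3 + 10y4

Subject to:
  C1: -3y1 - 2y2 - y3 ≤ -7
  C2: -2y1 - 2y2 - y4 ≤ -2
  y1, y2, y3, y4 ≥ 0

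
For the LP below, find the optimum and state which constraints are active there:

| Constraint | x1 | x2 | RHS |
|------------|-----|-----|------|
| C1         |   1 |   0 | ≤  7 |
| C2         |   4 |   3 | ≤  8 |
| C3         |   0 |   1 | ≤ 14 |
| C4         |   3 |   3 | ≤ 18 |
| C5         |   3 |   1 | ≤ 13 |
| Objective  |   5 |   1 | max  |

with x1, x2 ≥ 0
Optimal: x1 = 2, x2 = 0
Binding: C2, x2 ≥ 0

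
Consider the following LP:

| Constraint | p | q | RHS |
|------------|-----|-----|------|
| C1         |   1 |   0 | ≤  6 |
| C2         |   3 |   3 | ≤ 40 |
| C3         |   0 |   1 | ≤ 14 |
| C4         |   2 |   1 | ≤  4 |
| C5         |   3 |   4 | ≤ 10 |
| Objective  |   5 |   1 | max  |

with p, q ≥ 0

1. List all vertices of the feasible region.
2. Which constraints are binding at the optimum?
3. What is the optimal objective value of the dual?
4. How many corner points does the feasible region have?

1. (0, 0), (2, 0), (1.2, 1.6), (0, 2.5)
2. C4, q ≥ 0
3. 10 (by strong duality, equal to the primal optimum)
4. 4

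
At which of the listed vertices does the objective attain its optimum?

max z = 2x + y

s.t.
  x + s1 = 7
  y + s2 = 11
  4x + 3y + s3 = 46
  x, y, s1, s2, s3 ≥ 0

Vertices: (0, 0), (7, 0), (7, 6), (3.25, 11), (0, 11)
Evaluating z = 2x + y at each vertex:
  (0, 0): z = 0
  (7, 0): z = 14
  (7, 6): z = 20
  (3.25, 11): z = 17.5
  (0, 11): z = 11

The largest value is z = 20, attained at (7, 6).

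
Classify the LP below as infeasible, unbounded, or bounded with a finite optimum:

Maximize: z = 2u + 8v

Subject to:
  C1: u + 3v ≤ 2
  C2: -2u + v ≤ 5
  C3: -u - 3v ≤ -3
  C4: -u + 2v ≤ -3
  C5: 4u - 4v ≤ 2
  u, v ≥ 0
C1 requires u + 3v ≤ 2, while C3 (-u - 3v ≤ -3) is equivalent to u + 3v ≥ 3. Together they would need 3 ≤ u + 3v ≤ 2, which is impossible since 3 > 2. No point satisfies all constraints.

Infeasible — the constraint set is empty.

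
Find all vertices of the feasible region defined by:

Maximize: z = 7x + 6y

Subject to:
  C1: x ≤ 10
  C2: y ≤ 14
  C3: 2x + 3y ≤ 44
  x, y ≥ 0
Each vertex is the intersection of two constraint boundaries that also satisfies all remaining constraints:
  x = 0 and y = 0 → (0, 0)
  x = 10 and y = 0 → (10, 0)
  x = 10 and 2x + 3y = 44 → (10, 8)
  y = 14 and 2x + 3y = 44 → (1, 14)
  y = 14 and x = 0 → (0, 14)

Vertices: (0, 0), (10, 0), (10, 8), (1, 14), (0, 14)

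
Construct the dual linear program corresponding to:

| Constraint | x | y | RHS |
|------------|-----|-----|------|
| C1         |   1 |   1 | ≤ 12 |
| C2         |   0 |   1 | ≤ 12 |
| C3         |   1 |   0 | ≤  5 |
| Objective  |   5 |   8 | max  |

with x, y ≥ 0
Minimize: z = 12y1 + 12y2 + 5y3

Subject to:
  C1: -y1 - y3 ≤ -5
  C2: -y1 - y2 ≤ -8
  y1, y2, y3 ≥ 0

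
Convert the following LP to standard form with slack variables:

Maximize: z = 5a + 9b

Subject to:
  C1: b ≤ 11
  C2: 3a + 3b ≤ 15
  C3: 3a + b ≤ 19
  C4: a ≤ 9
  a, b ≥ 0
max z = 5a + 9b

s.t.
  b + s1 = 11
  3a + 3b + s2 = 15
  3a + b + s3 = 19
  a + s4 = 9
  a, b, s1, s2, s3, s4 ≥ 0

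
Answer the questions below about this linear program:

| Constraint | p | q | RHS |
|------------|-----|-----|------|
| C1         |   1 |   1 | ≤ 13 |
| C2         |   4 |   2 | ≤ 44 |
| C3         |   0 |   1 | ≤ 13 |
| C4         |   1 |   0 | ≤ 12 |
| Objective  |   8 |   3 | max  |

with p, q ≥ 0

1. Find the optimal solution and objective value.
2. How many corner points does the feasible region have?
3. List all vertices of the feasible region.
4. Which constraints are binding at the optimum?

1. p = 11, q = 0, z = 88
2. 4
3. (0, 0), (11, 0), (9, 4), (0, 13)
4. C2, q ≥ 0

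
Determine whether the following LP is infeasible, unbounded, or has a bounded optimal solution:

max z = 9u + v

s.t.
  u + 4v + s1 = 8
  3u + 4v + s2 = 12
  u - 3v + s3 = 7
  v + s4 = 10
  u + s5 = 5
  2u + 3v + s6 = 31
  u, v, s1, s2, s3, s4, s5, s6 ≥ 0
The point (4, 0) satisfies every constraint, so the LP is feasible; the constraints give u ≤ 5 and v ≤ 10, which with u, v ≥ 0 keep the feasible region inside a bounded box. A feasible, bounded LP attains a finite optimum at a vertex.

Feasible with finite optimum z* = 36 at (4, 0).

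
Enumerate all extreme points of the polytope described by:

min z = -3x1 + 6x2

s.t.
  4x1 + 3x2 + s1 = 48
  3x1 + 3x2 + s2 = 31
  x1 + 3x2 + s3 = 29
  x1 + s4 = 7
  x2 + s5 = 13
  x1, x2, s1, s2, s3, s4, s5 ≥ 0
Each vertex is the intersection of two constraint boundaries that also satisfies all remaining constraints:
  x1 = 0 and x2 = 0 → (0, 0)
  x1 = 7 and x2 = 0 → (7, 0)
  3x1 + 3x2 = 31 and x1 = 7 → (7, 3.333)
  3x1 + 3x2 = 31 and x1 + 3x2 = 29 → (1, 9.333)
  x1 + 3x2 = 29 and x1 = 0 → (0, 9.667)

Vertices: (0, 0), (7, 0), (7, 3.333), (1, 9.333), (0, 9.667)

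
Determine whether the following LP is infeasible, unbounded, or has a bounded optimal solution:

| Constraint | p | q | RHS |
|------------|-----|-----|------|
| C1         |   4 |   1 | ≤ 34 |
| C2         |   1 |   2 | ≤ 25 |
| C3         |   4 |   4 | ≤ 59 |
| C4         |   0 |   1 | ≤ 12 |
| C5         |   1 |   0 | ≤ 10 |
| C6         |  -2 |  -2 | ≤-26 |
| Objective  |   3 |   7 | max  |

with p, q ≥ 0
The point (1, 12) satisfies every constraint, so the LP is feasible; the constraints give p ≤ 10 and q ≤ 12, which with p, q ≥ 0 keep the feasible region inside a bounded box. A feasible, bounded LP attains a finite optimum at a vertex.

Bounded optimum: z* = 87 at (1, 12).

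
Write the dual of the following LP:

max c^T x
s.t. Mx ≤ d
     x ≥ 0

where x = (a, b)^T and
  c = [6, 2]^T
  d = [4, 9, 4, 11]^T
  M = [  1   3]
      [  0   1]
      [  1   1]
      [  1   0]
Minimize: z = 4y1 + 9y2 + 4y3 + 11y4

Subject to:
  C1: -y1 - y3 - y4 ≤ -6
  C2: -3y1 - y2 - y3 ≤ -2
  y1, y2, y3, y4 ≥ 0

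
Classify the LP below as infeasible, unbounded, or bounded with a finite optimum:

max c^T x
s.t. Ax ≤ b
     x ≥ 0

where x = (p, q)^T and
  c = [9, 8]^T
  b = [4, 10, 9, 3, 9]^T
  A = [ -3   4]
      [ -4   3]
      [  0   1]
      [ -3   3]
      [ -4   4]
Feasible point: (0, 0) satisfies every constraint, so the LP is feasible.
Direction d = (1, 0): for each constraint row a, a·d ≤ 0 —
  (-3)(1) + (4)(0) = -3 ≤ 0
  (-4)(1) + (3)(0) = -4 ≤ 0
  (0)(1) + (1)(0) = 0 ≤ 0
  (-3)(1) + (3)(0) = -3 ≤ 0
  (-4)(1) + (4)(0) = -4 ≤ 0
and d ≥ 0, so (0, 0) + t·d stays feasible for every t ≥ 0. Along this ray z = 9p + 8q changes by 9 per unit t, so z → +∞.

Unbounded: there is a feasible ray along which z → +∞.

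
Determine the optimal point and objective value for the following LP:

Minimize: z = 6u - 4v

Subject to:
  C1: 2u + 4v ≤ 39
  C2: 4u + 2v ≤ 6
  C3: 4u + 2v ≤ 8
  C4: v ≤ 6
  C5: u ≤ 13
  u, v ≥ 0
Each vertex is the intersection of two constraint boundaries that also satisfies all remaining constraints:
  u = 0 and v = 0 → (0, 0)
  4u + 2v = 6 and v = 0 → (1.5, 0)
  4u + 2v = 6 and u = 0 → (0, 3)

Evaluating z = 6u - 4v at each vertex:
  (0, 0): z = 0
  (1.5, 0): z = 9
  (0, 3): z = -12

The minimum is at (0, 3) with z = -12.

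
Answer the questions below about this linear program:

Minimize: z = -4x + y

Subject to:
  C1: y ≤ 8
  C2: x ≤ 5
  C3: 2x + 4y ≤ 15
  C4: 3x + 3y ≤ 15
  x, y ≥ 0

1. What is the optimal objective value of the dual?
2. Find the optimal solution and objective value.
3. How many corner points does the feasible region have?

1. -20 (by strong duality, equal to the primal optimum)
2. x = 5, y = 0, z = -20
3. 4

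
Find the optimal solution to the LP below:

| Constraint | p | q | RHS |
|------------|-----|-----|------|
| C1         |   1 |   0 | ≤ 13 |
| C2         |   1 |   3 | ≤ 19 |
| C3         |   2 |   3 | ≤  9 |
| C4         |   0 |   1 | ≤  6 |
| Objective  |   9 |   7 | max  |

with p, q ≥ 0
p = 4.5, q = 0, z = 40.5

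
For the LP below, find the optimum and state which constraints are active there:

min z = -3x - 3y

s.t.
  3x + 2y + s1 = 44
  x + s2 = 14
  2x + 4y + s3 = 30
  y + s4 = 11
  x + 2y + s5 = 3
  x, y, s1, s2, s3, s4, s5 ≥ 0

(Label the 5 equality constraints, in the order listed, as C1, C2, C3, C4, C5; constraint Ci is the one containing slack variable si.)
Optimal: x = 3, y = 0
Slack at optimum:
  C1: slack = 35
  C2: slack = 11
  C3: slack = 24
  C4: slack = 11
  C5: slack = 0 (binding)
  x ≥ 0: x = 3
  y ≥ 0: y = 0 (binding)
Binding constraints: C5, y ≥ 0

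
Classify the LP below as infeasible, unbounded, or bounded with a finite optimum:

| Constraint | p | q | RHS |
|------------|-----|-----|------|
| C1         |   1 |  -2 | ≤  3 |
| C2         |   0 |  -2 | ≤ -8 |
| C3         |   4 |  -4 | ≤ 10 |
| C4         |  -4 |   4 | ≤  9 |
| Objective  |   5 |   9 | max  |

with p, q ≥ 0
Feasible point: (2, 4) satisfies every constraint, so the LP is feasible.
Direction d = (1, 1): for each constraint row a, a·d ≤ 0 —
  (1)(1) + (-2)(1) = -1 ≤ 0
  (0)(1) + (-2)(1) = -2 ≤ 0
  (4)(1) + (-4)(1) = 0 ≤ 0
  (-4)(1) + (4)(1) = 0 ≤ 0
and d ≥ 0, so (2, 4) + t·d stays feasible for every t ≥ 0. Along this ray z = 5p + 9q changes by 14 per unit t, so z → +∞.

Unbounded — the objective can increase without bound over the feasible region.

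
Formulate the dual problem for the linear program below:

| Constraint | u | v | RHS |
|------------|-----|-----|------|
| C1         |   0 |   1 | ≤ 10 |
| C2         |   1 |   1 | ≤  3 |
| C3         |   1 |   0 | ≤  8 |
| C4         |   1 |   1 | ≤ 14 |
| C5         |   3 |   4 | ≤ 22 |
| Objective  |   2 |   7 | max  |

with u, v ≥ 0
Minimize: z = 10y1 + 3y2 + 8y3 + 14y4 + 22y5

Subject to:
  C1: -y2 - y3 - y4 - 3y5 ≤ -2
  C2: -y1 - y2 - y4 - 4y5 ≤ -7
  y1, y2, y3, y4, y5 ≥ 0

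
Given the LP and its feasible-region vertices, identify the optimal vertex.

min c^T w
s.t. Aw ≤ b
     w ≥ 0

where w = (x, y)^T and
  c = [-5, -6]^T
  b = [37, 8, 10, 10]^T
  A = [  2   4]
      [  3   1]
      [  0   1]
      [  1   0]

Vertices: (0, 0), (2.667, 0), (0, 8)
Evaluating z = -5x - 6y at each vertex:
  (0, 0): z = 0
  (2.667, 0): z = -13.33
  (0, 8): z = -48

The smallest value is z = -48, attained at (0, 8).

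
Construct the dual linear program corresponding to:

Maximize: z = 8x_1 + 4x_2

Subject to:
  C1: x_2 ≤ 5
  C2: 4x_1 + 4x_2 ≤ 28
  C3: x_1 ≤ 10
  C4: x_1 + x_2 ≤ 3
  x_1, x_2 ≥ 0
Minimize: z = 5y1 + 28y2 + 10y3 + 3y4

Subject to:
  C1: -4y2 - y3 - y4 ≤ -8
  C2: -y1 - 4y2 - y4 ≤ -4
  y1, y2, y3, y4 ≥ 0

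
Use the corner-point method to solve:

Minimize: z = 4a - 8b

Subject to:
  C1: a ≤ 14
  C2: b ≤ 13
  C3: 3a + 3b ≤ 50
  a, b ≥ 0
Each vertex is the intersection of two constraint boundaries that also satisfies all remaining constraints:
  a = 0 and b = 0 → (0, 0)
  a = 14 and b = 0 → (14, 0)
  a = 14 and 3a + 3b = 50 → (14, 2.667)
  b = 13 and 3a + 3b = 50 → (3.667, 13)
  b = 13 and a = 0 → (0, 13)

Evaluating z = 4a - 8b at each vertex:
  (0, 0): z = 0
  (14, 0): z = 56
  (14, 2.667): z = 34.67
  (3.667, 13): z = -89.33
  (0, 13): z = -104

The minimum is at (0, 13) with z = -104.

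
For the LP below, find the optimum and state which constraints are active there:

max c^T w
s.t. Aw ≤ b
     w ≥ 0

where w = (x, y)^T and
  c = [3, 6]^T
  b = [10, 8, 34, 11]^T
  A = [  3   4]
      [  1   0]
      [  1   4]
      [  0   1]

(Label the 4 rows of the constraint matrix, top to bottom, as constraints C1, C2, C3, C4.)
Optimal: x = 0, y = 2.5
Slack at optimum:
  C1: slack = 0 (binding)
  C2: slack = 8
  C3: slack = 24
  C4: slack = 8.5
  x ≥ 0: x = 0 (binding)
  y ≥ 0: y = 2.5
Binding constraints: C1, x ≥ 0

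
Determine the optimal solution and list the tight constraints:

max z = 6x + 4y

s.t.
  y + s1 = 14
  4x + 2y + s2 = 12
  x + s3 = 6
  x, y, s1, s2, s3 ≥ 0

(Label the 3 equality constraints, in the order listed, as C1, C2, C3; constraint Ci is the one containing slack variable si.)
Optimal: x = 0, y = 6
Slack at optimum:
  C1: slack = 8
  C2: slack = 0 (binding)
  C3: slack = 6
  x ≥ 0: x = 0 (binding)
  y ≥ 0: y = 6
Binding constraints: C2, x ≥ 0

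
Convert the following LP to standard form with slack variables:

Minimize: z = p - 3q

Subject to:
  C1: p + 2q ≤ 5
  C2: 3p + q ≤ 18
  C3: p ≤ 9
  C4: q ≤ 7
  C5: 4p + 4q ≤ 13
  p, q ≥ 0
min z = p - 3q

s.t.
  p + 2q + s1 = 5
  3p + q + s2 = 18
  p + s3 = 9
  q + s4 = 7
  4p + 4q + s5 = 13
  p, q, s1, s2, s3, s4, s5 ≥ 0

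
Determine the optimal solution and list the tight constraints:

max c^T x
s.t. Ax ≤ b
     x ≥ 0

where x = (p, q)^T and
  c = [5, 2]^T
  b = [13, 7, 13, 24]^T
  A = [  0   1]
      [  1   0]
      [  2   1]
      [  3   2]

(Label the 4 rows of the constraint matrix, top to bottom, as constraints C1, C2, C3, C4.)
Optimal: p = 6.5, q = 0
Binding: C3, q ≥ 0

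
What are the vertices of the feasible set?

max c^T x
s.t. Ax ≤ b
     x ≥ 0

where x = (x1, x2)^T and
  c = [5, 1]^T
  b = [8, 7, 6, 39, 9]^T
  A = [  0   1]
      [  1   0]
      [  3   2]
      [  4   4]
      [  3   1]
Each vertex is the intersection of two constraint boundaries that also satisfies all remaining constraints:
  x1 = 0 and x2 = 0 → (0, 0)
  3x1 + 2x2 = 6 and x2 = 0 → (2, 0)
  3x1 + 2x2 = 6 and x1 = 0 → (0, 3)

Vertices: (0, 0), (2, 0), (0, 3)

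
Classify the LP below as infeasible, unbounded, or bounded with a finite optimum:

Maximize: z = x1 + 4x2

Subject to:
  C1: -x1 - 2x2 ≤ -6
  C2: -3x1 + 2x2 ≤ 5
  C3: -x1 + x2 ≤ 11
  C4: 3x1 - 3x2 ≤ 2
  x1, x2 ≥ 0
Feasible point: (1, 3) satisfies every constraint, so the LP is feasible.
Direction d = (1, 1): for each constraint row a, a·d ≤ 0 —
  (-1)(1) + (-2)(1) = -3 ≤ 0
  (-3)(1) + (2)(1) = -1 ≤ 0
  (-1)(1) + (1)(1) = 0 ≤ 0
  (3)(1) + (-3)(1) = 0 ≤ 0
and d ≥ 0, so (1, 3) + t·d stays feasible for every t ≥ 0. Along this ray z = x1 + 4x2 changes by 5 per unit t, so z → +∞.

Unbounded — the objective can increase without bound over the feasible region.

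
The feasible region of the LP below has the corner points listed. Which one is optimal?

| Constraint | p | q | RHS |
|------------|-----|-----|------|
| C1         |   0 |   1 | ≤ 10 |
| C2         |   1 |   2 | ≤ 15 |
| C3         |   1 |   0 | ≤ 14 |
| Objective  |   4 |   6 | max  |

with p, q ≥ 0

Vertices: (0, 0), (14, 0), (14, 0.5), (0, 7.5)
(14, 0.5) with z = 59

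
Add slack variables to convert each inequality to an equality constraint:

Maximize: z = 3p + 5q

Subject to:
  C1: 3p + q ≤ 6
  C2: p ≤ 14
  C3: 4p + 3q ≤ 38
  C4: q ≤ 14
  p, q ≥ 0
max z = 3p + 5q

s.t.
  3p + q + s1 = 6
  p + s2 = 14
  4p + 3q + s3 = 38
  q + s4 = 14
  p, q, s1, s2, s3, s4 ≥ 0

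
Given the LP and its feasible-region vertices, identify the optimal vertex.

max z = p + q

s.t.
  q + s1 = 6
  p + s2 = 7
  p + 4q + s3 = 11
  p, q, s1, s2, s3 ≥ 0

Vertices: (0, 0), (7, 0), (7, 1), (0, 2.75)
Evaluating z = p + q at each vertex:
  (0, 0): z = 0
  (7, 0): z = 7
  (7, 1): z = 8
  (0, 2.75): z = 2.75

The largest value is z = 8, attained at (7, 1).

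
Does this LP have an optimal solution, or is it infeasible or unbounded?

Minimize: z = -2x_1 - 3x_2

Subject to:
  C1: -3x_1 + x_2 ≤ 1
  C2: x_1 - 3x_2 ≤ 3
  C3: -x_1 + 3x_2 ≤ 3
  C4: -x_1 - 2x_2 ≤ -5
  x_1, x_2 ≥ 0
Feasible point: (3, 1) satisfies every constraint, so the LP is feasible.
Direction d = (3, 1): for each constraint row a, a·d ≤ 0 —
  (-3)(3) + (1)(1) = -8 ≤ 0
  (1)(3) + (-3)(1) = 0 ≤ 0
  (-1)(3) + (3)(1) = 0 ≤ 0
  (-1)(3) + (-2)(1) = -5 ≤ 0
and d ≥ 0, so (3, 1) + t·d stays feasible for every t ≥ 0. Along this ray z = -2x_1 - 3x_2 changes by -9 per unit t, so z → −∞.

The LP is unbounded; z can be made arbitrarily small.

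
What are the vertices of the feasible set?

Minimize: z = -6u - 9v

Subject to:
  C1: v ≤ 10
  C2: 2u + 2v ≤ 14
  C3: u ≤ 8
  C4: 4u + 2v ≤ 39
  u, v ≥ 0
Each vertex is the intersection of two constraint boundaries that also satisfies all remaining constraints:
  u = 0 and v = 0 → (0, 0)
  2u + 2v = 14 and v = 0 → (7, 0)
  2u + 2v = 14 and u = 0 → (0, 7)

Vertices: (0, 0), (7, 0), (0, 7)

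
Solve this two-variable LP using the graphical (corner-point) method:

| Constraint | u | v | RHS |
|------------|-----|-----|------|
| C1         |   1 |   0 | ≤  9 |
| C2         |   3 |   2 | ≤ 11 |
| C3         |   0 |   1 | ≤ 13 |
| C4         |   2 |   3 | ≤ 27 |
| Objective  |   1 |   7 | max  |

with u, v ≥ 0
Each vertex is the intersection of two constraint boundaries that also satisfies all remaining constraints:
  u = 0 and v = 0 → (0, 0)
  3u + 2v = 11 and v = 0 → (3.667, 0)
  3u + 2v = 11 and u = 0 → (0, 5.5)

Evaluating z = u + 7v at each vertex:
  (0, 0): z = 0
  (3.667, 0): z = 3.667
  (0, 5.5): z = 38.5

The maximum is at (0, 5.5) with z = 38.5.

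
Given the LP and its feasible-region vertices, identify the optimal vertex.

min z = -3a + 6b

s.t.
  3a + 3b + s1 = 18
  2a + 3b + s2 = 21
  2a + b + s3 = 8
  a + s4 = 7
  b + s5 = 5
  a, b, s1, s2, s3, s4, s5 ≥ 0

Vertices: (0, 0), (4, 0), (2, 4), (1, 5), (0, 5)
Evaluating z = -3a + 6b at each vertex:
  (0, 0): z = 0
  (4, 0): z = -12
  (2, 4): z = 18
  (1, 5): z = 27
  (0, 5): z = 30

The smallest value is z = -12, attained at (4, 0).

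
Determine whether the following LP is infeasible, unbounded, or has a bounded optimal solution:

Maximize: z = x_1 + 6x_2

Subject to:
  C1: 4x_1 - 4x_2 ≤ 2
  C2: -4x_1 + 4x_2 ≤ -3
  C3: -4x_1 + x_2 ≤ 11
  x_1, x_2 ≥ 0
C1 requires 4x_1 - 4x_2 ≤ 2, while C2 (-4x_1 + 4x_2 ≤ -3) is equivalent to 4x_1 - 4x_2 ≥ 3. Together they would need 3 ≤ 4x_1 - 4x_2 ≤ 2, which is impossible since 3 > 2. No point satisfies all constraints.

Infeasible: no point satisfies all constraints simultaneously.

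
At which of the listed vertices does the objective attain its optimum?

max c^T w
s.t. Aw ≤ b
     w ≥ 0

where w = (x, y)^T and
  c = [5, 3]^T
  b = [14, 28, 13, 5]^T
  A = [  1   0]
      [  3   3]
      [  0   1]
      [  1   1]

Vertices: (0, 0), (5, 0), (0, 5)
Evaluating z = 5x + 3y at each vertex:
  (0, 0): z = 0
  (5, 0): z = 25
  (0, 5): z = 15

The largest value is z = 25, attained at (5, 0).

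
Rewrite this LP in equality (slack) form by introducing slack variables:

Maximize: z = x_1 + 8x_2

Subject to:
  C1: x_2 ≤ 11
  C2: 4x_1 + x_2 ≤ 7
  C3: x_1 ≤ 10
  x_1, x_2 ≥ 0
max z = x_1 + 8x_2

s.t.
  x_2 + s1 = 11
  4x_1 + x_2 + s2 = 7
  x_1 + s3 = 10
  x_1, x_2, s1, s2, s3 ≥ 0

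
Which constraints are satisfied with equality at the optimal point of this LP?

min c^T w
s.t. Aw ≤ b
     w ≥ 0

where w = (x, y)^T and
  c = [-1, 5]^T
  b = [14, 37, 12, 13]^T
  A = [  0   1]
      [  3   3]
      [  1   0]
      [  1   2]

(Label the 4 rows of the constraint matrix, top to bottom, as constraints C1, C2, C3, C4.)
Optimal: x = 12, y = 0
Binding: C3, y ≥ 0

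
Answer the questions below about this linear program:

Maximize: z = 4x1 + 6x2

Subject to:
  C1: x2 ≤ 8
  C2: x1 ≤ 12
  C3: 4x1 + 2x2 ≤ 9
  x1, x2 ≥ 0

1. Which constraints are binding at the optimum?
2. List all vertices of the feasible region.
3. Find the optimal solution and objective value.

1. C3, x1 ≥ 0
2. (0, 0), (2.25, 0), (0, 4.5)
3. x1 = 0, x2 = 4.5, z = 27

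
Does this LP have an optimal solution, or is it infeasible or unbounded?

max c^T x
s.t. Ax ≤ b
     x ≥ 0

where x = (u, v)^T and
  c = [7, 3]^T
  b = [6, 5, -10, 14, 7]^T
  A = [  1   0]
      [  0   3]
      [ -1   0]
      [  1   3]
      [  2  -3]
One constraint requires u ≤ 6, while the constraint -u ≤ -10 is equivalent to u ≥ 10. Together they would need 10 ≤ u ≤ 6, which is impossible since 10 > 6. No point satisfies all constraints.

The feasible region is empty; the LP is infeasible.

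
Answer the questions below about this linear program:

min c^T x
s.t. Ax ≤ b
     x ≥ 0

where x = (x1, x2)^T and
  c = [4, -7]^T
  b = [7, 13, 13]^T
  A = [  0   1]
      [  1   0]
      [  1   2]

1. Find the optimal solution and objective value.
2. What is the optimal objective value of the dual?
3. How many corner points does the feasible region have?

1. x1 = 0, x2 = 6.5, z = -45.5
2. -45.5 (by strong duality, equal to the primal optimum)
3. 3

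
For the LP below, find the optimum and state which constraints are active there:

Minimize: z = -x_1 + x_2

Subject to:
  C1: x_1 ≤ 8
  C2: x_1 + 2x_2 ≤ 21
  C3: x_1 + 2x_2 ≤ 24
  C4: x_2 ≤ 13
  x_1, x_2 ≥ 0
Optimal: x_1 = 8, x_2 = 0
Binding: C1, x_2 ≥ 0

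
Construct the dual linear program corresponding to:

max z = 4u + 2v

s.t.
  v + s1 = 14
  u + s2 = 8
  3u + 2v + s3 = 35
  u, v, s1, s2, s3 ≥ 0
Minimize: z = 14y1 + 8y2 + 35y3

Subject to:
  C1: -y2 - 3y3 ≤ -4
  C2: -y1 - 2y3 ≤ -2
  y1, y2, y3 ≥ 0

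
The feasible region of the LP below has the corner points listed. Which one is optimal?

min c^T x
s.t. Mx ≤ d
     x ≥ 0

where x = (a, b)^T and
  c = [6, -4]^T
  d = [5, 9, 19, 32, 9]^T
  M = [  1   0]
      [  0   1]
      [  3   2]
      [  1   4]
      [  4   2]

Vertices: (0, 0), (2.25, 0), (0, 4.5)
Evaluating z = 6a - 4b at each vertex:
  (0, 0): z = 0
  (2.25, 0): z = 13.5
  (0, 4.5): z = -18

The smallest value is z = -18, attained at (0, 4.5).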